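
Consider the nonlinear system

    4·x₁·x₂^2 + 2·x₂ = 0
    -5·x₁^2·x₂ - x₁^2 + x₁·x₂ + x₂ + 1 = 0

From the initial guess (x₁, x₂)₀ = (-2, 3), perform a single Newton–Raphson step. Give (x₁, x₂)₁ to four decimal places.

At (-2, 3): F = (-66.0000, -66.0000).
Jacobian J = [[4·x₂^2, 8·x₁·x₂ + 2], [-10·x₁·x₂ - 2·x₁ + x₂, -5·x₁^2 + x₁ + 1]].
At the point, J = [[36.0000, -46.0000], [67.0000, -21.0000]] (det J = 2326.0000).
Solving J·Δ = −F gives Δ = (0.7094, -0.8796).
Then the next iterate is (x₁, x₂)₁ = (-1.2906, 2.1204).

(-1.2906, 2.1204)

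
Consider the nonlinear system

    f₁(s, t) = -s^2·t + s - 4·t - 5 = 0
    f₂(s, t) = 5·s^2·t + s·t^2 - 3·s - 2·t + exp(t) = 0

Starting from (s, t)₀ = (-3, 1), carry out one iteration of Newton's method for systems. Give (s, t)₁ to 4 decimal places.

(-4.1723, -1.2466)

At (-3, 1): F = (-21.0000, 51.718282).
Jacobian J = [[-2·s·t + 1, -s^2 - 4], [10·s·t + t^2 - 3, 5·s^2 + 2·s·t + exp(t) - 2]].
At the point, J = [[7.0000, -13.0000], [-32.0000, 39.718282]] (det J = -137.972027).
Solving J·Δ = −F gives Δ = (-1.1723, -2.2466).
Then the next iterate is (s, t)₁ = (-4.1723, -1.2466).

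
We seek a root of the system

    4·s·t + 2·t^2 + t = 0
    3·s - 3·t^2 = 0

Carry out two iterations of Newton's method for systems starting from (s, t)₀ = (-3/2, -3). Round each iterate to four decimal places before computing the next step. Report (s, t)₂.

(-1.9556, 0.0924)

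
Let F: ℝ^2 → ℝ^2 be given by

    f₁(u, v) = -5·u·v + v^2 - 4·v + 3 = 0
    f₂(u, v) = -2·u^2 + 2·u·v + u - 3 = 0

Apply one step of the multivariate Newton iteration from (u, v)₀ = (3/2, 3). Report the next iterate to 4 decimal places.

At (3/2, 3): F = (-22.5000, 3.0000).
Jacobian J = [[-5·v, -5·u + 2·v - 4], [-4·u + 2·v + 1, 2·u]].
At the point, J = [[-15.0000, -5.5000], [1.0000, 3.0000]] (det J = -39.5000).
Solving J·Δ = −F gives Δ = (-1.2911, -0.5696).
Then the next iterate is (u, v)₁ = (0.2089, 2.4304).

(0.2089, 2.4304)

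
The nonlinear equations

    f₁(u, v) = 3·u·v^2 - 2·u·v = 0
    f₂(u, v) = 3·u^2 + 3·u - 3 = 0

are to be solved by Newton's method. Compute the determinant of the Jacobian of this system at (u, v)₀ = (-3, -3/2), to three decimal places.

495.000

J = [[3·v^2 - 2·v, 6·u·v - 2·u], [6·u + 3, 0]].
At the point, J = [[9.750, 33.000], [-15.000, 0.000]].
det J = 495.000.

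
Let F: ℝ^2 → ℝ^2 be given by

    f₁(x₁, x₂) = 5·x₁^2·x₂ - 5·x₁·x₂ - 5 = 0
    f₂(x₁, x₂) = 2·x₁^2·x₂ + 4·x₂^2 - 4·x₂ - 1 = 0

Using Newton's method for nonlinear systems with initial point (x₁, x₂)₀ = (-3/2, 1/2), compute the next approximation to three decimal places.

At (-3/2, 1/2): F = (4.375, 0.250).
Jacobian J = [[10·x₁·x₂ - 5·x₂, 5·x₁^2 - 5·x₁], [4·x₁·x₂, 2·x₁^2 + 8·x₂ - 4]].
At the point, J = [[-10.000, 18.750], [-3.000, 4.500]] (det J = 11.250).
Solving J·Δ = −F gives Δ = (-1.333, -0.944).
Then the next iterate is (x₁, x₂)₁ = (-2.833, -0.444).

(-2.833, -0.444)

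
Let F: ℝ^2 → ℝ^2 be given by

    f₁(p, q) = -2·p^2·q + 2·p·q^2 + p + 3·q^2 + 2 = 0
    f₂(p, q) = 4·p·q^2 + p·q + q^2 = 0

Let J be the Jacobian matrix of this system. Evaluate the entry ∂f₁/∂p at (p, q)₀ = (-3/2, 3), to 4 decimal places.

37.0000

∂f₁/∂p = -4·p·q + 2·q^2 + 1.
At (-3/2, 3) this is 37.0000.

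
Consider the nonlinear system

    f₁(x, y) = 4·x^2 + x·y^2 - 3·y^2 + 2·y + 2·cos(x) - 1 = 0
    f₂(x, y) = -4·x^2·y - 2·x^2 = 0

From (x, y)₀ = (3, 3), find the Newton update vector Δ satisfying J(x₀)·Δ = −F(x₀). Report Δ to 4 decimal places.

(-1.1415, -0.8365)

At (3, 3): F = (39.020015, -126.0000).
Jacobian J = [[8·x + y^2 - 2·sin(x), 2·x·y - 6·y + 2], [-8·x·y - 4·x, -4·x^2]].
At the point, J = [[32.717760, 2.0000], [-84.0000, -36.0000]] (det J = -1009.839359).
Solving J·Δ = −F gives Δ = (-1.1415, -0.8365).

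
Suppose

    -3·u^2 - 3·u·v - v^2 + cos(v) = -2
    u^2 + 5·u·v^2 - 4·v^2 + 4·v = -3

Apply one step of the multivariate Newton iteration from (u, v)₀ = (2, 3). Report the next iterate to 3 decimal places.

(-0.584, 4.340)

At (2, 3): F = (-37.98999, 73.000).
Jacobian J = [[-6·u - 3·v, -3·u - 2·v - sin(v)], [2·u + 5·v^2, 10·u·v - 8·v + 4]].
At the point, J = [[-21.000, -12.14112], [49.000, 40.000]] (det J = -245.08512).
Solving J·Δ = −F gives Δ = (-2.584, 1.340).
Then the next iterate is (u, v)₁ = (-0.584, 4.340).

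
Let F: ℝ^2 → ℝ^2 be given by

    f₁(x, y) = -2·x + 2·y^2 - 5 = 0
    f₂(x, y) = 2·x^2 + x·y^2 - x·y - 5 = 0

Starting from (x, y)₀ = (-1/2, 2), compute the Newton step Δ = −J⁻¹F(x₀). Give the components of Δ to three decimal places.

(-12.667, -3.667)

At (-1/2, 2): F = (4.000, -5.500).
Jacobian J = [[-2, 4·y], [4·x + y^2 - y, 2·x·y - x]].
At the point, J = [[-2.000, 8.000], [0.000, -1.500]] (det J = 3.000).
Solving J·Δ = −F gives Δ = (-12.667, -3.667).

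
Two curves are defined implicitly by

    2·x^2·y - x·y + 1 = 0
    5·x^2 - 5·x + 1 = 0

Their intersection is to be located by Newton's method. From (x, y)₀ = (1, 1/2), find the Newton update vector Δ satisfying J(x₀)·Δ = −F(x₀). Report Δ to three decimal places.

(-0.200, -1.200)

At (1, 1/2): F = (1.500, 1.000).
Jacobian J = [[4·x·y - y, 2·x^2 - x], [10·x - 5, 0]].
At the point, J = [[1.500, 1.000], [5.000, 0.000]] (det J = -5.000).
Solving J·Δ = −F gives Δ = (-0.200, -1.200).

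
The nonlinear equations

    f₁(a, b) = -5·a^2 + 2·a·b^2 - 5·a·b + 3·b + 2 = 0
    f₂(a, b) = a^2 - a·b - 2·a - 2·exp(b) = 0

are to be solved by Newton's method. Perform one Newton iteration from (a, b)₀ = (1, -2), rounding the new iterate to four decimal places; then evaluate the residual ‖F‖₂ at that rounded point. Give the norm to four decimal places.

3.3787

At (1, -2): F = (9.0000, 0.729329).
Jacobian J = [[-10·a + 2·b^2 - 5·b, 4·a·b - 5·a + 3], [2·a - b - 2, -a - 2·exp(b)]].
At the point, J = [[8.0000, -10.0000], [2.0000, -1.270671]] (det J = 9.834635).
Solving J·Δ = −F gives Δ = (0.4212, 1.2370).
Then the next iterate is (a, b)₁ = (1.4212, -0.7630).
Re-evaluating at (1.4212, -0.7630): F = (-3.311412, -0.670746), so ‖F‖₂ = 3.3787.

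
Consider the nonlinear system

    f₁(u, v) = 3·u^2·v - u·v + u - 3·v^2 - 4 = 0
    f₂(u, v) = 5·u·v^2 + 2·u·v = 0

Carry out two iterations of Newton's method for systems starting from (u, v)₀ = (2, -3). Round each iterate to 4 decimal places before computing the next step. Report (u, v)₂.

At (2, -3): F = (-59.0000, 78.0000).
Jacobian J = [[6·u·v - v + 1, 3·u^2 - u - 6·v], [5·v^2 + 2·v, 10·u·v + 2·u]].
At the point, J = [[-32.0000, 28.0000], [39.0000, -56.0000]] (det J = 700.0000).
Solving J·Δ = −F gives Δ = (-1.6000, 0.2786).
Then the next iterate is (u, v)₁ = (0.4000, -2.7214).
Round to (0.4000, -2.7214) and repeat: F = (-26.035766, 12.634916), J = [[-2.809960, 16.4084], [31.587290, -10.0856]].
Δ = (0.1128, 1.6061), so (u, v)₂ = (0.5128, -1.1153).

(0.5128, -1.1153)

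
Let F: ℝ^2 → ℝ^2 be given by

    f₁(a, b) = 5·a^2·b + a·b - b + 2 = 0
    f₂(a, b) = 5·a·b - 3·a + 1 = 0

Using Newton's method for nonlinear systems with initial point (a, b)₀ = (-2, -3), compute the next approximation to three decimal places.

(-2.527, 1.648)

At (-2, -3): F = (-49.000, 37.000).
Jacobian J = [[10·a·b + b, 5·a^2 + a - 1], [5·b - 3, 5·a]].
At the point, J = [[57.000, 17.000], [-18.000, -10.000]] (det J = -264.000).
Solving J·Δ = −F gives Δ = (-0.527, 4.648).
Then the next iterate is (a, b)₁ = (-2.527, 1.648).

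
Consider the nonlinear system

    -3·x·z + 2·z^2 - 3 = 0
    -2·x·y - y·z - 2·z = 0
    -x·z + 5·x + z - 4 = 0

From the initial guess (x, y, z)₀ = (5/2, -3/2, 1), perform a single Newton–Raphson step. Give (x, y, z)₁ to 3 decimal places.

(0.486, -1.282, 0.297)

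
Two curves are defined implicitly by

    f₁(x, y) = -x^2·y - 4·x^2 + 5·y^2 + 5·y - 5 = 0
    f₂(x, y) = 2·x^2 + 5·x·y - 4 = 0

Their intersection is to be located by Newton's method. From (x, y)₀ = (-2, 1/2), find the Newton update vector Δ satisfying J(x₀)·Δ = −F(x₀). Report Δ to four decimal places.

At (-2, 1/2): F = (-19.2500, -1.0000).
Jacobian J = [[-2·x·y - 8·x, -x^2 + 10·y + 5], [4·x + 5·y, 5·x]].
At the point, J = [[18.0000, 6.0000], [-5.5000, -10.0000]] (det J = -147.0000).
Solving J·Δ = −F gives Δ = (1.3503, -0.8427).

(1.3503, -0.8427)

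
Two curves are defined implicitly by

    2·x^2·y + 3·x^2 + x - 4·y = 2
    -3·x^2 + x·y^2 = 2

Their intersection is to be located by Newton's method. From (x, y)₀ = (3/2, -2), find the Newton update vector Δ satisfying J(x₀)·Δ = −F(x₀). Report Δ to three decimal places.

At (3/2, -2): F = (5.250, -2.750).
Jacobian J = [[4·x·y + 6·x + 1, 2·x^2 - 4], [-6·x + y^2, 2·x·y]].
At the point, J = [[-2.000, 0.500], [-5.000, -6.000]] (det J = 14.500).
Solving J·Δ = −F gives Δ = (2.078, -2.190).

(2.078, -2.190)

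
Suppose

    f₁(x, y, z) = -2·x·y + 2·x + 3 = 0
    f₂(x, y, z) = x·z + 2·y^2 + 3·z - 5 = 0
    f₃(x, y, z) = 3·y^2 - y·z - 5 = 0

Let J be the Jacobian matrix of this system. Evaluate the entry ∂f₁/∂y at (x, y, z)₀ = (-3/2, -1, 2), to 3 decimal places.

∂f₁/∂y = -2·x.
At (-3/2, -1, 2) this is 3.000.

3.000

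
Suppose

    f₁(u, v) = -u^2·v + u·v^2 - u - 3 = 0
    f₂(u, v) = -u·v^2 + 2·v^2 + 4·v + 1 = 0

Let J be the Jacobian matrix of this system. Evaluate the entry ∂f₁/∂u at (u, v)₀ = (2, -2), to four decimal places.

∂f₁/∂u = -2·u·v + v^2 - 1.
At (2, -2) this is 11.0000.

11.0000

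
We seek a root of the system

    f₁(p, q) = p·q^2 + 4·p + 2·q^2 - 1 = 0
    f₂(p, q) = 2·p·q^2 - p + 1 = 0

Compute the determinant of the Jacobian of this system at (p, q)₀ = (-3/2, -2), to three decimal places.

110.000

J = [[q^2 + 4, 2·p·q + 4·q], [2·q^2 - 1, 4·p·q]].
At the point, J = [[8.000, -2.000], [7.000, 12.000]].
det J = 110.000.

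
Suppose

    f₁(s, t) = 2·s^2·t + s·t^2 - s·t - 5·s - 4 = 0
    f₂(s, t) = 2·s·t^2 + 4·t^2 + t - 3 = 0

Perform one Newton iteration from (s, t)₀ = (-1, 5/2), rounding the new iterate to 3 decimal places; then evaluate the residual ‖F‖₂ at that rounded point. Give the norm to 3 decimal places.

0.971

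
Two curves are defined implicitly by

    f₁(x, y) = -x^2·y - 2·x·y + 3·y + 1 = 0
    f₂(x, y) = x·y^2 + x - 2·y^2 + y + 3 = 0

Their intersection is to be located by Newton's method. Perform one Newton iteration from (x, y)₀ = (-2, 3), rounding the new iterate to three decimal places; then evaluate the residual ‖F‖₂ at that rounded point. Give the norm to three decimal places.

6.483

At (-2, 3): F = (10.000, -32.000).
Jacobian J = [[-2·x·y - 2·y, -x^2 - 2·x + 3], [y^2 + 1, 2·x·y - 4·y + 1]].
At the point, J = [[6.000, 3.000], [10.000, -23.000]] (det J = -168.000).
Solving J·Δ = −F gives Δ = (-0.798, -1.738).
Then the next iterate is (x, y)₁ = (-2.798, 1.262).
Re-evaluating at (-2.798, 1.262): F = (1.96820, -6.17751), so ‖F‖₂ = 6.483.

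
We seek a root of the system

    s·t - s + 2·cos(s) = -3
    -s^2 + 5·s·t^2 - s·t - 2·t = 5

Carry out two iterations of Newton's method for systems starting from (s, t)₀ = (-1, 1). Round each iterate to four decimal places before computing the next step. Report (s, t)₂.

(-0.5726, -2.5992)

At (-1, 1): F = (4.080605, -12.0000).
Jacobian J = [[t - 2·sin(s) - 1, s], [-2·s + 5·t^2 - t, 10·s·t - s - 2]].
At the point, J = [[1.682942, -1.0000], [6.0000, -11.0000]] (det J = -12.512362).
Solving J·Δ = −F gives Δ = (-4.5464, -3.5708).
Then the next iterate is (s, t)₁ = (-5.5464, -2.5708).
Round to (-5.5464, -2.5708) and repeat: F = (24.286350, -228.160777), J = [[-4.914621, -5.5464], [46.708663, 146.133251]].
Δ = (4.9738, -0.0284), so (s, t)₂ = (-0.5726, -2.5992).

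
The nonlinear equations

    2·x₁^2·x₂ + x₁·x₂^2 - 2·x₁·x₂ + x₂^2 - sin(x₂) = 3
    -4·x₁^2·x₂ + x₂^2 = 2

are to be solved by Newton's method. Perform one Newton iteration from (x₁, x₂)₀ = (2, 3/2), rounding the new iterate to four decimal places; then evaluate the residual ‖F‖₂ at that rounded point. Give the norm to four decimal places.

3.9689

At (2, 3/2): F = (8.752505, -23.7500).
Jacobian J = [[4·x₁·x₂ + x₂^2 - 2·x₂, 2·x₁^2 + 2·x₁·x₂ - 2·x₁ + 2·x₂ - cos(x₂)], [-8·x₁·x₂, -4·x₁^2 + 2·x₂]].
At the point, J = [[11.2500, 12.929263], [-24.0000, -13.0000]] (det J = 164.052307).
Solving J·Δ = −F gives Δ = (-1.1782, 0.3482).
Then the next iterate is (x₁, x₂)₁ = (0.8218, 1.8482).
Re-evaluating at (0.8218, 1.8482): F = (1.719895, -3.576923), so ‖F‖₂ = 3.9689.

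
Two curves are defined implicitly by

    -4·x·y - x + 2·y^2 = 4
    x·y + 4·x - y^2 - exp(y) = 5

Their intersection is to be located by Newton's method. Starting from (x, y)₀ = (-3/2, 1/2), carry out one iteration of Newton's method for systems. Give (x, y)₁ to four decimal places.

At (-3/2, 1/2): F = (1.0000, -13.648721).
Jacobian J = [[-4·y - 1, -4·x + 4·y], [y + 4, x - 2·y - exp(y)]].
At the point, J = [[-3.0000, 8.0000], [4.5000, -4.148721]] (det J = -23.553836).
Solving J·Δ = −F gives Δ = (4.4596, 1.5474).
Then the next iterate is (x, y)₁ = (2.9596, 2.0474).

(2.9596, 2.0474)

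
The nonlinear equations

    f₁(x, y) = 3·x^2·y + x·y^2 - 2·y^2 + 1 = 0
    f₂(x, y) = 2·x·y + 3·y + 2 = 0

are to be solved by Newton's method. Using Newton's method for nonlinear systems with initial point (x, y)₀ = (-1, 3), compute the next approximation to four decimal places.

At (-1, 3): F = (-17.0000, 5.0000).
Jacobian J = [[6·x·y + y^2, 3·x^2 + 2·x·y - 4·y], [2·y, 2·x + 3]].
At the point, J = [[-9.0000, -15.0000], [6.0000, 1.0000]] (det J = 81.0000).
Solving J·Δ = −F gives Δ = (-0.7160, -0.7037).
Then the next iterate is (x, y)₁ = (-1.7160, 2.2963).

(-1.7160, 2.2963)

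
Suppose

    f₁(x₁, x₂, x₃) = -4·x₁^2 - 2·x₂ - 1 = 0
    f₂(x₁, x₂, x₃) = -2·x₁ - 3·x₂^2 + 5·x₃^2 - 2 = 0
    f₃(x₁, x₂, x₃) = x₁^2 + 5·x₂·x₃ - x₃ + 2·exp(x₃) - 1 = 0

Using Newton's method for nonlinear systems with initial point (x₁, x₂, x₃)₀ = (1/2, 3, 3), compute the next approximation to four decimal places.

(-1.0009, 2.0019, 1.8011)

At (1/2, 3, 3): F = (-8.0000, 15.0000, 81.421074).
Jacobian J = [[-8·x₁, -2, 0], [-2, -6·x₂, 10·x₃], [2·x₁, 5·x₃, 5·x₂ + 2·exp(x₃) - 1]].
At the point, J = [[-4.0000, -2.0000, 0.0000], [-2.0000, -18.0000, 30.0000], [1.0000, 15.0000, 54.171074]] (det J = 5423.633022).
Solving J·Δ = −F gives Δ = (-1.5009, -0.9981, -1.1989).
Then the next iterate is (x₁, x₂, x₃)₁ = (-1.0009, 2.0019, 1.8011).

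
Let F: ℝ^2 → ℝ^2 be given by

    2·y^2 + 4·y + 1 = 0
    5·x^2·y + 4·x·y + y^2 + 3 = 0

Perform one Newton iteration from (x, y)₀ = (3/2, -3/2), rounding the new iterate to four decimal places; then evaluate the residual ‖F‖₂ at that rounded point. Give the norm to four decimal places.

At (3/2, -3/2): F = (-0.5000, -20.6250).
Jacobian J = [[0, 4·y + 4], [10·x·y + 4·y, 5·x^2 + 4·x + 2·y]].
At the point, J = [[0.0000, -2.0000], [-28.5000, 14.2500]] (det J = -57.0000).
Solving J·Δ = −F gives Δ = (-0.8487, -0.2500).
Then the next iterate is (x, y)₁ = (0.6513, -1.7500).
Re-evaluating at (0.6513, -1.7500): F = (0.1250, -2.208277), so ‖F‖₂ = 2.2118.

2.2118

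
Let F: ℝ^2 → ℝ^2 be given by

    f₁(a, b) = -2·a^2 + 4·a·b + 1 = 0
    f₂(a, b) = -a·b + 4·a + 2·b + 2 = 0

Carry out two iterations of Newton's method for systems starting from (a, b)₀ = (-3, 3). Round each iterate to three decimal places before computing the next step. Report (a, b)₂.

(-0.866, 0.709)

At (-3, 3): F = (-53.000, 5.000).
Jacobian J = [[-4·a + 4·b, 4·a], [-b + 4, -a + 2]].
At the point, J = [[24.000, -12.000], [1.000, 5.000]] (det J = 132.000).
Solving J·Δ = −F gives Δ = (1.553, -1.311).
Then the next iterate is (a, b)₁ = (-1.447, 1.689).
Round to (-1.447, 1.689) and repeat: F = (-12.96355, 2.03398), J = [[12.544, -5.788], [2.311, 3.447]].
Δ = (0.581, -0.980), so (a, b)₂ = (-0.866, 0.709).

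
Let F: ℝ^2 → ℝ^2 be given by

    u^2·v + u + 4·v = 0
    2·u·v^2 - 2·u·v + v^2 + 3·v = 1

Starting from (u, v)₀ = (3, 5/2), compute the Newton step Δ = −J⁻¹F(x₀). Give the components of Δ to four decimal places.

(-1.6351, -0.7183)

At (3, 5/2): F = (35.5000, 35.2500).
Jacobian J = [[2·u·v + 1, u^2 + 4], [2·v^2 - 2·v, 4·u·v - 2·u + 2·v + 3]].
At the point, J = [[16.0000, 13.0000], [7.5000, 32.0000]] (det J = 414.5000).
Solving J·Δ = −F gives Δ = (-1.6351, -0.7183).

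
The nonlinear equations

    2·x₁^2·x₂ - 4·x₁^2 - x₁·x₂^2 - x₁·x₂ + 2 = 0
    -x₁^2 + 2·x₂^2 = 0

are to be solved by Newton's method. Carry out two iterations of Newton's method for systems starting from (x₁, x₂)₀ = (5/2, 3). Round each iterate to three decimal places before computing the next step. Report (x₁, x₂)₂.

(1.319, 0.399)

At (5/2, 3): F = (-15.500, 11.750).
Jacobian J = [[4·x₁·x₂ - 8·x₁ - x₂^2 - x₂, 2·x₁^2 - 2·x₁·x₂ - x₁], [-2·x₁, 4·x₂]].
At the point, J = [[-2.000, -5.000], [-5.000, 12.000]] (det J = -49.000).
Solving J·Δ = −F gives Δ = (-2.597, -2.061).
Then the next iterate is (x₁, x₂)₁ = (-0.097, 0.939).
Round to (-0.097, 0.939) and repeat: F = (2.15664, 1.75403), J = [[-1.40905, 0.29798], [0.194, 3.756]].
Δ = (1.416, -0.540), so (x₁, x₂)₂ = (1.319, 0.399).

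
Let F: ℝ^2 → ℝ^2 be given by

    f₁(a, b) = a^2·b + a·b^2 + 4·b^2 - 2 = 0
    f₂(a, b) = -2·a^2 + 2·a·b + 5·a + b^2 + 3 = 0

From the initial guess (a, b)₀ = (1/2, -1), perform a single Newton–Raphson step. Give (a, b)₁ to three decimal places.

At (1/2, -1): F = (2.250, 5.000).
Jacobian J = [[2·a·b + b^2, a^2 + 2·a·b + 8·b], [-4·a + 2·b + 5, 2·a + 2·b]].
At the point, J = [[0.000, -8.750], [1.000, -1.000]] (det J = 8.750).
Solving J·Δ = −F gives Δ = (-4.743, 0.257).
Then the next iterate is (a, b)₁ = (-4.243, -0.743).

(-4.243, -0.743)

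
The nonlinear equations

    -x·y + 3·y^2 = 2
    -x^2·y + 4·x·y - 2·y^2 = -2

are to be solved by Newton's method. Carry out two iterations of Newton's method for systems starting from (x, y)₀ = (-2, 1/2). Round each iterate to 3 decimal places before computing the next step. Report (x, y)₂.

(-0.267, 0.775)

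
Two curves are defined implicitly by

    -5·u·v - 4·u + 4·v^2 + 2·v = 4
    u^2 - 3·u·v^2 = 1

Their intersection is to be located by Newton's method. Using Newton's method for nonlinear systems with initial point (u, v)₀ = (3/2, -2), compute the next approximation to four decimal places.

At (3/2, -2): F = (17.0000, -16.7500).
Jacobian J = [[-5·v - 4, -5·u + 8·v + 2], [2·u - 3·v^2, -6·u·v]].
At the point, J = [[6.0000, -21.5000], [-9.0000, 18.0000]] (det J = -85.5000).
Solving J·Δ = −F gives Δ = (-0.6330, 0.6140).
Then the next iterate is (u, v)₁ = (0.8670, -1.3860).

(0.8670, -1.3860)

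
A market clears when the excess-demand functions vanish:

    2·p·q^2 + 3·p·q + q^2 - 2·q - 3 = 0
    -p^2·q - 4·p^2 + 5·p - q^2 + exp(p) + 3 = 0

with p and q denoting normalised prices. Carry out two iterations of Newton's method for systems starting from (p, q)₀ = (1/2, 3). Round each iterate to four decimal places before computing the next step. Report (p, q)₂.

At (1/2, 3): F = (13.5000, -3.601279).
Jacobian J = [[2·q^2 + 3·q, 4·p·q + 3·p + 2·q - 2], [-2·p·q - 8·p + exp(p) + 5, -p^2 - 2·q]].
At the point, J = [[27.0000, 11.5000], [-0.351279, -6.2500]] (det J = -164.710295).
Solving J·Δ = −F gives Δ = (-0.2608, -0.5615).
Then the next iterate is (p, q)₁ = (0.2392, 2.4385).
Round to (0.2392, 2.4385) and repeat: F = (2.663851, -0.848439), J = [[19.208064, 5.927757], [3.190054, -4.934217]].
Δ = (-0.0714, -0.2181), so (p, q)₂ = (0.1678, 2.2204).

(0.1678, 2.2204)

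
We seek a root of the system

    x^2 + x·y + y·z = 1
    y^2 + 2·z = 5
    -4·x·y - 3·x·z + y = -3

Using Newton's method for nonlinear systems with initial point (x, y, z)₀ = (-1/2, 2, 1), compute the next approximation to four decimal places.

(0.3864, 2.0390, 0.4221)

At (-1/2, 2, 1): F = (0.2500, 1.0000, 10.5000).
Jacobian J = [[2·x + y, x + z, y], [0, 2·y, 2], [-4·y - 3·z, -4·x + 1, -3·x]].
At the point, J = [[1.0000, 0.5000, 2.0000], [0.0000, 4.0000, 2.0000], [-11.0000, 3.0000, 1.5000]] (det J = 77.0000).
Solving J·Δ = −F gives Δ = (0.8864, 0.0390, -0.5779).
Then the next iterate is (x, y, z)₁ = (0.3864, 2.0390, 0.4221).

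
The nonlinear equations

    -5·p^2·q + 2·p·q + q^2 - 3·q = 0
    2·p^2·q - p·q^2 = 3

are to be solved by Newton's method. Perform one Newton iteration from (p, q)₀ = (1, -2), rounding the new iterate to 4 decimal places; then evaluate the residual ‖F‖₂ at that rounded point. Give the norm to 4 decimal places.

7.1827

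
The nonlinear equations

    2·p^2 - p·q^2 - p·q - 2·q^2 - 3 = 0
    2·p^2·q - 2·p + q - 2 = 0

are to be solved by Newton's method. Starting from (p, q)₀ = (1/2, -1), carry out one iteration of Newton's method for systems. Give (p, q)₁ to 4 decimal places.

(-0.1429, 0.2857)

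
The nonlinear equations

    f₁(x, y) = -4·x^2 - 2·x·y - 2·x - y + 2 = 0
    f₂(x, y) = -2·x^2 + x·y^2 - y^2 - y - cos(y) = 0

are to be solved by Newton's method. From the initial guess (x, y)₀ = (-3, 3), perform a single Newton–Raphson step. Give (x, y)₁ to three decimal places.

At (-3, 3): F = (-13.000, -56.01001).
Jacobian J = [[-8·x - 2·y - 2, -2·x - 1], [-4·x + y^2, 2·x·y - 2·y + sin(y) - 1]].
At the point, J = [[16.000, 5.000], [21.000, -24.85888]] (det J = -502.74208).
Solving J·Δ = −F gives Δ = (1.200, -1.240).
Then the next iterate is (x, y)₁ = (-1.800, 1.760).

(-1.800, 1.760)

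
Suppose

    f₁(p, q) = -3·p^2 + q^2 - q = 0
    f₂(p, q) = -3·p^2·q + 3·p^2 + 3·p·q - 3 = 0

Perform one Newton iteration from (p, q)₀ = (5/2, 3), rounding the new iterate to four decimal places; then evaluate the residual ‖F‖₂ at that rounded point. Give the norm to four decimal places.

4.9378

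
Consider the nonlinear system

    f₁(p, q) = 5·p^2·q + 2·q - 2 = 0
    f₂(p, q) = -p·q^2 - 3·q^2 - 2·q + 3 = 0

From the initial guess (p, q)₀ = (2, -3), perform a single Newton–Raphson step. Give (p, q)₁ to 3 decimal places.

(1.250, -1.955)

At (2, -3): F = (-68.000, -36.000).
Jacobian J = [[10·p·q, 5·p^2 + 2], [-q^2, -2·p·q - 6·q - 2]].
At the point, J = [[-60.000, 22.000], [-9.000, 28.000]] (det J = -1482.000).
Solving J·Δ = −F gives Δ = (-0.750, 1.045).
Then the next iterate is (p, q)₁ = (1.250, -1.955).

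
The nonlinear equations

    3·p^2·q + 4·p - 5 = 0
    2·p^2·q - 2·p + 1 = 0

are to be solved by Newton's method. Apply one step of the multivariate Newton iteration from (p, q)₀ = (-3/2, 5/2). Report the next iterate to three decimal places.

(0.929, 8.286)

At (-3/2, 5/2): F = (5.875, 15.250).
Jacobian J = [[6·p·q + 4, 3·p^2], [4·p·q - 2, 2·p^2]].
At the point, J = [[-18.500, 6.750], [-17.000, 4.500]] (det J = 31.500).
Solving J·Δ = −F gives Δ = (2.429, 5.786).
Then the next iterate is (p, q)₁ = (0.929, 8.286).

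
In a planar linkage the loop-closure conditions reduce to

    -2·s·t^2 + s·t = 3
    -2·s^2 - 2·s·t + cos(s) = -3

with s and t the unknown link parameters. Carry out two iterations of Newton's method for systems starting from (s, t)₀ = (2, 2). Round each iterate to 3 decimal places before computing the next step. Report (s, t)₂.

At (2, 2): F = (-15.000, -13.41615).
Jacobian J = [[-2·t^2 + t, -4·s·t + s], [-4·s - 2·t - sin(s), -2·s]].
At the point, J = [[-6.000, -14.000], [-12.90930, -4.000]] (det J = -156.73016).
Solving J·Δ = −F gives Δ = (-0.816, -0.722).
Then the next iterate is (s, t)₁ = (1.184, 1.278).
Round to (1.184, 1.278) and repeat: F = (-5.35446, -2.45279), J = [[-1.98857, -4.86861], [-8.21812, -2.368]].
Δ = (0.021, -1.108), so (s, t)₂ = (1.205, 0.170).

(1.205, 0.170)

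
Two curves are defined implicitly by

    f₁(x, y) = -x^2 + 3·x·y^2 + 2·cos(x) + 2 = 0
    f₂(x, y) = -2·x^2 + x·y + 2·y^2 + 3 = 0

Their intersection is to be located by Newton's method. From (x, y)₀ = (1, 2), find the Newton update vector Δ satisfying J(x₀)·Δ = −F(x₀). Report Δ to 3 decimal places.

(0.053, -1.210)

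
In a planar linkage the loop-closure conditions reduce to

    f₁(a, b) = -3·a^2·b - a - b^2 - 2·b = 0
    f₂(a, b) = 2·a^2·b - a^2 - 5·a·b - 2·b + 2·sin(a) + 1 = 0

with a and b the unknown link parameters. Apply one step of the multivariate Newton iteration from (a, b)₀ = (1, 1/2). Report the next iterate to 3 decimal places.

(-0.206, 0.679)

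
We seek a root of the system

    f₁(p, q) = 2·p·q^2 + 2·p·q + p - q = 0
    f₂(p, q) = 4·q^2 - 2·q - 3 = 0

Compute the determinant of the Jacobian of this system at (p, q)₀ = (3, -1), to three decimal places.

-10.000

J = [[2·q^2 + 2·q + 1, 4·p·q + 2·p - 1], [0, 8·q - 2]].
At the point, J = [[1.000, -7.000], [0.000, -10.000]].
det J = -10.000.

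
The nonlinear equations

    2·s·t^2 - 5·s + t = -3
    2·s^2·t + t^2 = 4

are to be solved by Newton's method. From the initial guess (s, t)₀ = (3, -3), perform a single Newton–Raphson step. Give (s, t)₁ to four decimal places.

(1.8705, -2.3053)

At (3, -3): F = (39.0000, -49.0000).
Jacobian J = [[2·t^2 - 5, 4·s·t + 1], [4·s·t, 2·s^2 + 2·t]].
At the point, J = [[13.0000, -35.0000], [-36.0000, 12.0000]] (det J = -1104.0000).
Solving J·Δ = −F gives Δ = (-1.1295, 0.6947).
Then the next iterate is (s, t)₁ = (1.8705, -2.3053).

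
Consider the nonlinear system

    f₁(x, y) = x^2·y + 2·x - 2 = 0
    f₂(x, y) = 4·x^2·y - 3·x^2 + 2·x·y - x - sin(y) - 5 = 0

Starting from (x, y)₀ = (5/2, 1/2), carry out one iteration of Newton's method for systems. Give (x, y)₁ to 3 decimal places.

At (5/2, 1/2): F = (6.125, -11.72943).
Jacobian J = [[2·x·y + 2, x^2], [8·x·y - 6·x + 2·y - 1, 4·x^2 + 2·x - cos(y)]].
At the point, J = [[4.500, 6.250], [-5.000, 29.12242]] (det J = 162.30088).
Solving J·Δ = −F gives Δ = (-1.551, 0.137).
Then the next iterate is (x, y)₁ = (0.949, 0.637).

(0.949, 0.637)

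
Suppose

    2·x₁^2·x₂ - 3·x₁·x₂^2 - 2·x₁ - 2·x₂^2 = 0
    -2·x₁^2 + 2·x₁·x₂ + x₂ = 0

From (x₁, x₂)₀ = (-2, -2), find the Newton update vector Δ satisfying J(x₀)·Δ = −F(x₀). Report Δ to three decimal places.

(1.077, 0.769)

At (-2, -2): F = (4.000, -2.000).
Jacobian J = [[4·x₁·x₂ - 3·x₂^2 - 2, 2·x₁^2 - 6·x₁·x₂ - 4·x₂], [-4·x₁ + 2·x₂, 2·x₁ + 1]].
At the point, J = [[2.000, -8.000], [4.000, -3.000]] (det J = 26.000).
Solving J·Δ = −F gives Δ = (1.077, 0.769).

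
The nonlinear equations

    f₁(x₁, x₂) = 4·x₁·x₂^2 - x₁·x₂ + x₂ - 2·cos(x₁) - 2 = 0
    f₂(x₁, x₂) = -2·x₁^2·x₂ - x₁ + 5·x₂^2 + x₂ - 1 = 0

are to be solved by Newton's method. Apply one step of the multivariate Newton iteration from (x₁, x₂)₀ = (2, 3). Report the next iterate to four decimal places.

(1.7099, 1.7717)

At (2, 3): F = (67.832294, 21.0000).
Jacobian J = [[4·x₂^2 - x₂ + 2·sin(x₁), 8·x₁·x₂ - x₁ + 1], [-4·x₁·x₂ - 1, -2·x₁^2 + 10·x₂ + 1]].
At the point, J = [[34.818595, 47.0000], [-25.0000, 23.0000]] (det J = 1975.827682).
Solving J·Δ = −F gives Δ = (-0.2901, -1.2283).
Then the next iterate is (x₁, x₂)₁ = (1.7099, 1.7717).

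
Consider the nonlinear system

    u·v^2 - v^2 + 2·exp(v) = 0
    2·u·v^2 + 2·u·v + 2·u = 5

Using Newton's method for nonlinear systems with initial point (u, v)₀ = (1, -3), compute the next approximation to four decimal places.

(0.9793, -2.1290)

At (1, -3): F = (0.099574, 9.0000).
Jacobian J = [[v^2, 2·u·v - 2·v + 2·exp(v)], [2·v^2 + 2·v + 2, 4·u·v + 2·u]].
At the point, J = [[9.0000, 0.099574], [14.0000, -10.0000]] (det J = -91.394038).
Solving J·Δ = −F gives Δ = (-0.0207, 0.8710).
Then the next iterate is (u, v)₁ = (0.9793, -2.1290).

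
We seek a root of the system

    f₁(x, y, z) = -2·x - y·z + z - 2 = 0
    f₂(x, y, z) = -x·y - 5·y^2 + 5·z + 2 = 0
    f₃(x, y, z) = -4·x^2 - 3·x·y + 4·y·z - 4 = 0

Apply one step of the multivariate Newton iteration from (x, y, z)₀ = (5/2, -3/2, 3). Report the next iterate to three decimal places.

(0.792, -1.452, 1.491)

At (5/2, -3/2, 3): F = (0.500, 9.500, -35.750).
Jacobian J = [[-2, -z, -y + 1], [-y, -x - 10·y, 5], [-8·x - 3·y, -3·x + 4·z, 4·y]].
At the point, J = [[-2.000, -3.000, 2.500], [1.500, 12.500, 5.000], [-15.500, 4.500, -6.000]] (det J = 901.750).
Solving J·Δ = −F gives Δ = (-1.708, 0.048, -1.509).
Then the next iterate is (x, y, z)₁ = (0.792, -1.452, 1.491).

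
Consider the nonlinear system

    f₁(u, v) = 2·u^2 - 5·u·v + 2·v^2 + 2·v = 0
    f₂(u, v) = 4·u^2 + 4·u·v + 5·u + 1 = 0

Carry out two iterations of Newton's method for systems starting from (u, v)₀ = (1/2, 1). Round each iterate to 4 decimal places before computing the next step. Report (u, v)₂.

(-0.1307, -0.0113)

At (1/2, 1): F = (2.0000, 6.5000).
Jacobian J = [[4·u - 5·v, -5·u + 4·v + 2], [8·u + 4·v + 5, 4·u]].
At the point, J = [[-3.0000, 3.5000], [13.0000, 2.0000]] (det J = -51.5000).
Solving J·Δ = −F gives Δ = (-0.3641, -0.8835).
Then the next iterate is (u, v)₁ = (0.1359, 0.1165).
Round to (0.1359, 0.1165) and repeat: F = (0.217920, 1.816705), J = [[-0.0389, 1.7865], [6.5532, 0.5436]].
Δ = (-0.2666, -0.1278), so (u, v)₂ = (-0.1307, -0.0113).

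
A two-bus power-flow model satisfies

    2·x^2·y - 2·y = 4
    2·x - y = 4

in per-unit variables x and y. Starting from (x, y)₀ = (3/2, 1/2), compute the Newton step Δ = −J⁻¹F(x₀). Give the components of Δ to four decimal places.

(0.8125, 0.1250)

At (3/2, 1/2): F = (-2.7500, -1.5000).
Jacobian J = [[4·x·y, 2·x^2 - 2], [2, -1]].
At the point, J = [[3.0000, 2.5000], [2.0000, -1.0000]] (det J = -8.0000).
Solving J·Δ = −F gives Δ = (0.8125, 0.1250).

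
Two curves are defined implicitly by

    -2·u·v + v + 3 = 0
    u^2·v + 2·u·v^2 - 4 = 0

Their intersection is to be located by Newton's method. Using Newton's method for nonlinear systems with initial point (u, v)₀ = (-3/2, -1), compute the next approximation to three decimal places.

At (-3/2, -1): F = (-1.000, -9.250).
Jacobian J = [[-2·v, -2·u + 1], [2·u·v + 2·v^2, u^2 + 4·u·v]].
At the point, J = [[2.000, 4.000], [5.000, 8.250]] (det J = -3.500).
Solving J·Δ = −F gives Δ = (8.214, -3.857).
Then the next iterate is (u, v)₁ = (6.714, -4.857).

(6.714, -4.857)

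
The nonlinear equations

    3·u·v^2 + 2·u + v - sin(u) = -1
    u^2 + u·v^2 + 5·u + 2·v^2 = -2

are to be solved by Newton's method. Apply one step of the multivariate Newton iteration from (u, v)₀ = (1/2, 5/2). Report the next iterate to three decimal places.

(0.540, 0.831)

At (1/2, 5/2): F = (13.39557, 20.375).
Jacobian J = [[3·v^2 - cos(u) + 2, 6·u·v + 1], [2·u + v^2 + 5, 2·u·v + 4·v]].
At the point, J = [[19.87242, 8.500], [12.250, 12.500]] (det J = 144.28022).
Solving J·Δ = −F gives Δ = (0.040, -1.669).
Then the next iterate is (u, v)₁ = (0.540, 0.831).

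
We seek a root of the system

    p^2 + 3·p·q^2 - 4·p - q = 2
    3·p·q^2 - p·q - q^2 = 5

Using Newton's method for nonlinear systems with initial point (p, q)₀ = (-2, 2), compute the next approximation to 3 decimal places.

At (-2, 2): F = (-16.000, -29.000).
Jacobian J = [[2·p + 3·q^2 - 4, 6·p·q - 1], [3·q^2 - q, 6·p·q - p - 2·q]].
At the point, J = [[4.000, -25.000], [10.000, -26.000]] (det J = 146.000).
Solving J·Δ = −F gives Δ = (2.116, -0.301).
Then the next iterate is (p, q)₁ = (0.116, 1.699).

(0.116, 1.699)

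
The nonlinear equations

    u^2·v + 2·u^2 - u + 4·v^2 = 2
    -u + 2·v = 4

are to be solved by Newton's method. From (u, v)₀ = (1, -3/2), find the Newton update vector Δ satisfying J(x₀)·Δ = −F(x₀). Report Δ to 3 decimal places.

At (1, -3/2): F = (6.500, -8.000).
Jacobian J = [[2·u·v + 4·u - 1, u^2 + 8·v], [-1, 2]].
At the point, J = [[0.000, -11.000], [-1.000, 2.000]] (det J = -11.000).
Solving J·Δ = −F gives Δ = (-6.818, 0.591).

(-6.818, 0.591)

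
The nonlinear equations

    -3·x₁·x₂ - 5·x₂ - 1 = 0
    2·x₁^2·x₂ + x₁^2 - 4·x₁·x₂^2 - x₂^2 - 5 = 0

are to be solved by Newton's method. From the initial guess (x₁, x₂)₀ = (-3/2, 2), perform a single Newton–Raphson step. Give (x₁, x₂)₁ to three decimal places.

(-1.721, 0.649)

At (-3/2, 2): F = (-2.000, 26.250).
Jacobian J = [[-3·x₂, -3·x₁ - 5], [4·x₁·x₂ + 2·x₁ - 4·x₂^2, 2·x₁^2 - 8·x₁·x₂ - 2·x₂]].
At the point, J = [[-6.000, -0.500], [-31.000, 24.500]] (det J = -162.500).
Solving J·Δ = −F gives Δ = (-0.221, -1.351).
Then the next iterate is (x₁, x₂)₁ = (-1.721, 0.649).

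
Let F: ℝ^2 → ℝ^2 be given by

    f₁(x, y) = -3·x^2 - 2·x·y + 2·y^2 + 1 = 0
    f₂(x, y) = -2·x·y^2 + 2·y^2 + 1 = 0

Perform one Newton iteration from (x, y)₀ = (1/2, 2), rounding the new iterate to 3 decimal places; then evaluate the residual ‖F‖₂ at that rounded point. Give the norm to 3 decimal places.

At (1/2, 2): F = (6.250, 5.000).
Jacobian J = [[-6·x - 2·y, -2·x + 4·y], [-2·y^2, -4·x·y + 4·y]].
At the point, J = [[-7.000, 7.000], [-8.000, 4.000]] (det J = 28.000).
Solving J·Δ = −F gives Δ = (0.357, -0.536).
Then the next iterate is (x, y)₁ = (0.857, 1.464).
Re-evaluating at (0.857, 1.464): F = (0.57395, 1.61298), so ‖F‖₂ = 1.712.

1.712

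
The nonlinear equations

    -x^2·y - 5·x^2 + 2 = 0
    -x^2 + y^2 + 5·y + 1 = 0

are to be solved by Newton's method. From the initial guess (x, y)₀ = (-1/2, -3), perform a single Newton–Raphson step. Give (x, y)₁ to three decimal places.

At (-1/2, -3): F = (1.500, -5.250).
Jacobian J = [[-2·x·y - 10·x, -x^2], [-2·x, 2·y + 5]].
At the point, J = [[2.000, -0.250], [1.000, -1.000]] (det J = -1.750).
Solving J·Δ = −F gives Δ = (-1.607, -6.857).
Then the next iterate is (x, y)₁ = (-2.107, -9.857).

(-2.107, -9.857)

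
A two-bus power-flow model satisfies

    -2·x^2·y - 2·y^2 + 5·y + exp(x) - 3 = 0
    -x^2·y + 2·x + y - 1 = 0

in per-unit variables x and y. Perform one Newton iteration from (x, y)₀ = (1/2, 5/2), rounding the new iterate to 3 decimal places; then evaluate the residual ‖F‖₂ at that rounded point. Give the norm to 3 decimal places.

1.178

At (1/2, 5/2): F = (-2.60128, 1.875).
Jacobian J = [[-4·x·y + exp(x), -2·x^2 - 4·y + 5], [-2·x·y + 2, -x^2 + 1]].
At the point, J = [[-3.35128, -5.500], [-0.500, 0.750]] (det J = -5.26346).
Solving J·Δ = −F gives Δ = (1.589, -1.441).
Then the next iterate is (x, y)₁ = (2.089, 1.059).
Re-evaluating at (2.089, 1.059): F = (-1.11391, -0.38439), so ‖F‖₂ = 1.178.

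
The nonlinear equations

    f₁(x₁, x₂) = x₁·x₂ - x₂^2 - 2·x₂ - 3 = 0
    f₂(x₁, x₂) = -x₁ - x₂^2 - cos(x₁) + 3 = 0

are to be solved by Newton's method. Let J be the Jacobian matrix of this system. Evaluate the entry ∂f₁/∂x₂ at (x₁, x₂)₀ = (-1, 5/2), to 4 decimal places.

∂f₁/∂x₂ = x₁ - 2·x₂ - 2.
At (-1, 5/2) this is -8.0000.

-8.0000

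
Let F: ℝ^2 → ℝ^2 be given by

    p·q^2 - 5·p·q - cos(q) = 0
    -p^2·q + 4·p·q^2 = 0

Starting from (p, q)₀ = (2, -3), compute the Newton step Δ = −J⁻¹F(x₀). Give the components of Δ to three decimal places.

(-3.712, -1.811)

At (2, -3): F = (48.98999, 84.000).
Jacobian J = [[q^2 - 5·q, 2·p·q - 5·p + sin(q)], [-2·p·q + 4·q^2, -p^2 + 8·p·q]].
At the point, J = [[24.000, -22.14112], [48.000, -52.000]] (det J = -185.22624).
Solving J·Δ = −F gives Δ = (-3.712, -1.811).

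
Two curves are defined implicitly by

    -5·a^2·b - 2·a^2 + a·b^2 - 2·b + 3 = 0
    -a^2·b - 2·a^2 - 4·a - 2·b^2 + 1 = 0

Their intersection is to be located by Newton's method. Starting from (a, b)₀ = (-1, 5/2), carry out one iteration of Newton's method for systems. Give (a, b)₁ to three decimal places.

At (-1, 5/2): F = (-22.750, -12.000).
Jacobian J = [[-10·a·b - 4·a + b^2, -5·a^2 + 2·a·b - 2], [-2·a·b - 4·a - 4, -a^2 - 4·b]].
At the point, J = [[35.250, -12.000], [5.000, -11.000]] (det J = -327.750).
Solving J·Δ = −F gives Δ = (0.324, -0.944).
Then the next iterate is (a, b)₁ = (-0.676, 1.556).

(-0.676, 1.556)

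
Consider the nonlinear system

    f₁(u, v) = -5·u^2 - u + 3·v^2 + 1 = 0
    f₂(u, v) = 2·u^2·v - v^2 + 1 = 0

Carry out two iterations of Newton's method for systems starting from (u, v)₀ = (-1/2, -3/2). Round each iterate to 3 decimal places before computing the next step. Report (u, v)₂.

At (-1/2, -3/2): F = (7.000, -2.000).
Jacobian J = [[-10·u - 1, 6·v], [4·u·v, 2·u^2 - 2·v]].
At the point, J = [[4.000, -9.000], [3.000, 3.500]] (det J = 41.000).
Solving J·Δ = −F gives Δ = (-0.159, 0.707).
Then the next iterate is (u, v)₁ = (-0.659, -0.793).
Round to (-0.659, -0.793) and repeat: F = (1.37414, -0.31762), J = [[5.590, -4.758], [2.09035, 2.45456]].
Δ = (-0.079, 0.196), so (u, v)₂ = (-0.738, -0.597).

(-0.738, -0.597)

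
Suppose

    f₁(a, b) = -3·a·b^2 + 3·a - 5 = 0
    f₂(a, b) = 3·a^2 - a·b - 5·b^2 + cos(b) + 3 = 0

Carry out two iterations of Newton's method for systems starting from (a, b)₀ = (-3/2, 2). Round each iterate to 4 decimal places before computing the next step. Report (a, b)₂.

At (-3/2, 2): F = (8.5000, -7.666147).
Jacobian J = [[-3·b^2 + 3, -6·a·b], [6·a - b, -a - 10·b - sin(b)]].
At the point, J = [[-9.0000, 18.0000], [-11.0000, -19.409297]] (det J = 372.683677).
Solving J·Δ = −F gives Δ = (0.0724, -0.4360).
Then the next iterate is (a, b)₁ = (-1.4276, 1.5640).
Round to (-1.4276, 1.5640) and repeat: F = (1.193340, -0.876792), J = [[-4.338288, 13.396598], [-10.1296, -15.212377]].
Δ = (0.0318, -0.0788), so (a, b)₂ = (-1.3958, 1.4852).

(-1.3958, 1.4852)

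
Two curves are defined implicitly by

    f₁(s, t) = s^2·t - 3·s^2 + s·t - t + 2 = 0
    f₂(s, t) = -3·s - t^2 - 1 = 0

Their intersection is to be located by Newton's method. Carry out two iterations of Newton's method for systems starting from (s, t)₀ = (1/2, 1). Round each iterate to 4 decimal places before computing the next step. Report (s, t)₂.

At (1/2, 1): F = (1.0000, -3.5000).
Jacobian J = [[2·s·t - 6·s + t, s^2 + s - 1], [-3, -2·t]].
At the point, J = [[-1.0000, -0.2500], [-3.0000, -2.0000]] (det J = 1.2500).
Solving J·Δ = −F gives Δ = (2.3000, -5.2000).
Then the next iterate is (s, t)₁ = (2.8000, -4.2000).
Round to (2.8000, -4.2000) and repeat: F = (-62.0080, -27.0400), J = [[-44.5200, 9.6400], [-3.0000, 8.4000]].
Δ = (-0.7541, 2.9497), so (s, t)₂ = (2.0459, -1.2503).

(2.0459, -1.2503)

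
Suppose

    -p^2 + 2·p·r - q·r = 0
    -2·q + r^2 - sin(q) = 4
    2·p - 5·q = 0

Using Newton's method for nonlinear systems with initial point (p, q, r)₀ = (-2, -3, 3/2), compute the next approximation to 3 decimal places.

(-0.711, -0.284, 0.951)

At (-2, -3, 3/2): F = (-5.500, 4.39112, 11.000).
Jacobian J = [[-2·p + 2·r, -r, 2·p - q], [0, -cos(q) - 2, 2·r], [2, -5, 0]].
At the point, J = [[7.000, -1.500, -1.000], [0.000, -1.01001, 3.000], [2.000, -5.000, 0.000]] (det J = 93.97998).
Solving J·Δ = −F gives Δ = (1.289, 2.716, -0.549).
Then the next iterate is (p, q, r)₁ = (-0.711, -0.284, 0.951).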